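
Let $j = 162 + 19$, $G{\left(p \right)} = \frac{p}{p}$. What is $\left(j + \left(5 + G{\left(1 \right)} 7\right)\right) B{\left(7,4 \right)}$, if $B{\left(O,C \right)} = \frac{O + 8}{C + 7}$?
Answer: $\frac{2895}{11} \approx 263.18$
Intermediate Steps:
$G{\left(p \right)} = 1$
$B{\left(O,C \right)} = \frac{8 + O}{7 + C}$
$j = 181$
$\left(j + \left(5 + G{\left(1 \right)} 7\right)\right) B{\left(7,4 \right)} = \left(181 + \left(5 + 1 \cdot 7\right)\right) \frac{8 + 7}{7 + 4} = \left(181 + \left(5 + 7\right)\right) \frac{1}{11} \cdot 15 = \left(181 + 12\right) \frac{1}{11} \cdot 15 = 193 \cdot \frac{15}{11} = \frac{2895}{11}$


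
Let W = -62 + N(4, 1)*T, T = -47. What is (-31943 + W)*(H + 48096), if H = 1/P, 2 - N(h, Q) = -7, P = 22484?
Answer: -796984772705/511 ≈ -1.5597e+9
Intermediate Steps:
N(h, Q) = 9 (N(h, Q) = 2 - 1*(-7) = 2 + 7 = 9)
H = 1/22484 ≈ 4.4476e-5
W = -485 (W = -62 + 9*(-47) = -62 - 423 = -485)
(-31943 + W)*(H + 48096) = (-31943 - 485)*(1/22484 + 48096) = -32428*1081390465/22484 = -796984772705/511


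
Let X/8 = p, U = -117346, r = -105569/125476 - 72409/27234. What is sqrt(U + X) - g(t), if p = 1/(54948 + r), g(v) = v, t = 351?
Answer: -351 + I*sqrt(1034191455011461651042558691987410)/93878540183101 ≈ -351.0 + 342.56*I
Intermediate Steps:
r = -5980328915/1708606692 (r = -105569*1/125476 - 72409*1/27234 = -105569/125476 - 72409/27234 = -5980328915/1708606692 ≈ -3.5001)
p = 1708606692/93878540183101 (p = 1/(54948 - 5980328915/1708606692) = 1/(93878540183101/1708606692) = 1708606692/93878540183101 ≈ 1.8200e-5)
X = 13668853536/93878540183101 (X = 8*(1708606692/93878540183101) = 13668853536/93878540183101 ≈ 0.00014560)
sqrt(U + X) - g(t) = sqrt(-117346 + 13668853536/93878540183101) - 1*351 = sqrt(-11016271162657316410/93878540183101) - 351 = I*sqrt(1034191455011461651042558691987410)/93878540183101 - 351 = -351 + I*sqrt(1034191455011461651042558691987410)/93878540183101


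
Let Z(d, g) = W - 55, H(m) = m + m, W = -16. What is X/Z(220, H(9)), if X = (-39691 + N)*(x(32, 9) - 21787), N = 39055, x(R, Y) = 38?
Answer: -13832364/71 ≈ -1.9482e+5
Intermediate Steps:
H(m) = 2*m
Z(d, g) = -71 (Z(d, g) = -16 - 55 = -71)
X = 13832364 (X = (-39691 + 39055)*(38 - 21787) = -636*(-21749) = 13832364)
X/Z(220, H(9)) = 13832364/(-71) = 13832364*(-1/71) = -13832364/71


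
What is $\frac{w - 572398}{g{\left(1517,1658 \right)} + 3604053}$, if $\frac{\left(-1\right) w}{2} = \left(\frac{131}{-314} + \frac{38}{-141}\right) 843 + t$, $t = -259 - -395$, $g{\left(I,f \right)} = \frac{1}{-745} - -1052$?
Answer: $- \frac{3141805571815}{19818541989896} \approx -0.15853$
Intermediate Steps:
$g{\left(I,f \right)} = \frac{783739}{745}$ ($g{\left(I,f \right)} = - \frac{1}{745} + 1052 = \frac{783739}{745}$)
$t = 136$ ($t = -259 + 395 = 136$)
$w = \frac{6536155}{7379}$ ($w = - 2 \left(\left(\frac{131}{-314} + \frac{38}{-141}\right) 843 + 136\right) = - 2 \left(\left(131 \left(- \frac{1}{314}\right) + 38 \left(- \frac{1}{141}\right)\right) 843 + 136\right) = - 2 \left(\left(- \frac{131}{314} - \frac{38}{141}\right) 843 + 136\right) = - 2 \left(\left(- \frac{30403}{44274}\right) 843 + 136\right) = - 2 \left(- \frac{8543243}{14758} + 136\right) = \left(-2\right) \left(- \frac{6536155}{14758}\right) = \frac{6536155}{7379} \approx 885.78$)
$\frac{w - 572398}{g{\left(1517,1658 \right)} + 3604053} = \frac{\frac{6536155}{7379} - 572398}{\frac{783739}{745} + 3604053} = - \frac{4217188687}{7379 \cdot \frac{2685803224}{745}} = \left(- \frac{4217188687}{7379}\right) \frac{745}{2685803224} = - \frac{3141805571815}{19818541989896}$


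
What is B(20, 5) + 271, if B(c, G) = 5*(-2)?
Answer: 261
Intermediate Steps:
B(c, G) = -10
B(20, 5) + 271 = -10 + 271 = 261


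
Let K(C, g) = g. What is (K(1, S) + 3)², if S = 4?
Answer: 49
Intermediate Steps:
(K(1, S) + 3)² = (4 + 3)² = 7² = 49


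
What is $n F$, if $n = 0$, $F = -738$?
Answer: $0$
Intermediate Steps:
$n F = 0 \left(-738\right) = 0$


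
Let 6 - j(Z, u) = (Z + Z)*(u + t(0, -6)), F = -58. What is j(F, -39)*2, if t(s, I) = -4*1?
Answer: -9964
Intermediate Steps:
t(s, I) = -4
j(Z, u) = 6 - 2*Z*(-4 + u) (j(Z, u) = 6 - (Z + Z)*(u - 4) = 6 - 2*Z*(-4 + u))
j(F, -39)*2 = (6 + 8*(-58) - 2*(-58)*(-39))*2 = (6 - 464 - 4524)*2 = -4982*2 = -9964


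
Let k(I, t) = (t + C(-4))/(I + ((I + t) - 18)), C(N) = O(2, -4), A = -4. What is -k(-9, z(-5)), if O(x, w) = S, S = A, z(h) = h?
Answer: -9/41 ≈ -0.21951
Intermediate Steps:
S = -4
O(x, w) = -4
C(N) = -4
k(I, t) = (-4 + t)/(-18 + t + 2*I) (k(I, t) = (t - 4)/(I + ((I + t) - 18)) = (-4 + t)/(I + (-18 + I + t)) = (-4 + t)/(-18 + t + 2*I))
-k(-9, z(-5)) = -(-4 - 5)/(-18 - 5 + 2*(-9)) = -(-9)/(-18 - 5 - 18) = -(-9)/(-41) = -(-1)*(-9)/41 = -1*9/41 = -9/41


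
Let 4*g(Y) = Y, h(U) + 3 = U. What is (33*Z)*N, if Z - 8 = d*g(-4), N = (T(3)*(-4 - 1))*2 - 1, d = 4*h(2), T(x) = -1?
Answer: 3564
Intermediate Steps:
h(U) = -3 + U
g(Y) = Y/4
d = -4 (d = 4*(-3 + 2) = 4*(-1) = -4)
N = 9 (N = -(-4 - 1)*2 - 1 = -1*(-5)*2 - 1 = 5*2 - 1 = 10 - 1 = 9)
Z = 12 (Z = 8 - (-4) = 8 - 4*(-1) = 8 + 4 = 12)
(33*Z)*N = (33*12)*9 = 396*9 = 3564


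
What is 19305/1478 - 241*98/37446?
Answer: 343993813/27672594 ≈ 12.431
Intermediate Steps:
19305/1478 - 241*98/37446 = 19305*(1/1478) - 23618*1/37446 = 19305/1478 - 11809/18723 = 343993813/27672594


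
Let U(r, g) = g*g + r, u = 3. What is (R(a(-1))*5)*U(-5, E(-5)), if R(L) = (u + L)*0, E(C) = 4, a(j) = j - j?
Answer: 0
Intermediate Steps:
a(j) = 0
U(r, g) = r + g**2 (U(r, g) = g**2 + r = r + g**2)
R(L) = 0 (R(L) = (3 + L)*0 = 0)
(R(a(-1))*5)*U(-5, E(-5)) = (0*5)*(-5 + 4**2) = 0*(-5 + 16) = 0*11 = 0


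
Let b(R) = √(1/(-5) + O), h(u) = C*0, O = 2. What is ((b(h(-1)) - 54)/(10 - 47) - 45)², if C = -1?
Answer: 12976614/6845 + 9666*√5/6845 ≈ 1898.9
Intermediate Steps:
h(u) = 0 (h(u) = -1*0 = 0)
b(R) = 3*√5/5 (b(R) = √(1/(-5) + 2) = √(-⅕ + 2) = √(9/5) = 3*√5/5)
((b(h(-1)) - 54)/(10 - 47) - 45)² = ((3*√5/5 - 54)/(10 - 47) - 45)² = ((-54 + 3*√5/5)/(-37) - 45)² = ((-54 + 3*√5/5)*(-1/37) - 45)² = ((54/37 - 3*√5/185) - 45)² = (-1611/37 - 3*√5/185)²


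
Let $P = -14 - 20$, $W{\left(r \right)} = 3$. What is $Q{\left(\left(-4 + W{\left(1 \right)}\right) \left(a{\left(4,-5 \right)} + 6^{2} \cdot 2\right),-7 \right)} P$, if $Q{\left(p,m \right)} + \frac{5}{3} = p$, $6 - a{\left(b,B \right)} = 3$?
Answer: $\frac{7820}{3} \approx 2606.7$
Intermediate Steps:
$a{\left(b,B \right)} = 3$ ($a{\left(b,B \right)} = 6 - 3 = 3$)
$Q{\left(p,m \right)} = - \frac{5}{3} + p$
$P = -34$ ($P = -14 - 20 = -34$)
$Q{\left(\left(-4 + W{\left(1 \right)}\right) \left(a{\left(4,-5 \right)} + 6^{2} \cdot 2\right),-7 \right)} P = \left(- \frac{5}{3} + \left(-4 + 3\right) \left(3 + 6^{2} \cdot 2\right)\right) \left(-34\right) = \left(- \frac{5}{3} - \left(3 + 36 \cdot 2\right)\right) \left(-34\right) = \left(- \frac{5}{3} - \left(3 + 72\right)\right) \left(-34\right) = \left(- \frac{5}{3} - 75\right) \left(-34\right) = \left(- \frac{230}{3}\right) \left(-34\right) = \frac{7820}{3}$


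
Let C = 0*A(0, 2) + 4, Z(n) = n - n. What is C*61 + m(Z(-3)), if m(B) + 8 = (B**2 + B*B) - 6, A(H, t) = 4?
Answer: 230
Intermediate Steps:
Z(n) = 0
m(B) = -14 + 2*B**2 (m(B) = -8 + ((B**2 + B*B) - 6) = -8 + ((B**2 + B**2) - 6) = -8 + (2*B**2 - 6) = -8 + (-6 + 2*B**2) = -14 + 2*B**2)
C = 4 (C = 0*4 + 4 = 0 + 4 = 4)
C*61 + m(Z(-3)) = 4*61 + (-14 + 2*0**2) = 244 + (-14 + 2*0) = 244 + (-14 + 0) = 244 - 14 = 230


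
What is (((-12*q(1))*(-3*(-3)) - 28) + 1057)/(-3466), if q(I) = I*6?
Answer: -381/3466 ≈ -0.10993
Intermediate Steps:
q(I) = 6*I
(((-12*q(1))*(-3*(-3)) - 28) + 1057)/(-3466) = (((-72)*(-3*(-3)) - 28) + 1057)/(-3466) = ((-12*6*9 - 28) + 1057)*(-1/3466) = ((-72*9 - 28) + 1057)*(-1/3466) = ((-648 - 28) + 1057)*(-1/3466) = (-676 + 1057)*(-1/3466) = 381*(-1/3466) = -381/3466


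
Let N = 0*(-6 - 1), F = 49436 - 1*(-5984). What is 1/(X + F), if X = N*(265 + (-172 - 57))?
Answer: 1/55420 ≈ 1.8044e-5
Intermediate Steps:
F = 55420 (F = 49436 + 5984 = 55420)
N = 0 (N = 0*(-7) = 0)
X = 0 (X = 0*(265 + (-172 - 57)) = 0*(265 - 229) = 0*36 = 0)
1/(X + F) = 1/(0 + 55420) = 1/55420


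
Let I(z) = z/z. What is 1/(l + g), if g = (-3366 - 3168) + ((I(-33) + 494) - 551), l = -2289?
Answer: -1/8879 ≈ -0.00011263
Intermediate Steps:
I(z) = 1
g = -6590 (g = (-3366 - 3168) + ((1 + 494) - 551) = -6534 + (495 - 551) = -6534 - 56 = -6590)
1/(l + g) = 1/(-2289 - 6590) = 1/(-8879) = -1/8879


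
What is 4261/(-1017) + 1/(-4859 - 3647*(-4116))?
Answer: -49726858213/11868625944 ≈ -4.1898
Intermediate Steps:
4261/(-1017) + 1/(-4859 - 3647*(-4116)) = 4261*(-1/1017) - 1/4116/(-8506) = -4261/1017 - 1/8506*(-1/4116) = -4261/1017 + 1/35010696 = -49726858213/11868625944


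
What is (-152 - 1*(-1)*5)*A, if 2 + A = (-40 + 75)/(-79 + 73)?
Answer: 2303/2 ≈ 1151.5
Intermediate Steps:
A = -47/6 (A = -2 + (-40 + 75)/(-79 + 73) = -2 + 35/(-6) = -2 + 35*(-⅙) = -2 - 35/6 = -47/6 ≈ -7.8333)
(-152 - 1*(-1)*5)*A = (-152 - 1*(-1)*5)*(-47/6) = (-152 + 1*5)*(-47/6) = (-152 + 5)*(-47/6) = -147*(-47/6) = 2303/2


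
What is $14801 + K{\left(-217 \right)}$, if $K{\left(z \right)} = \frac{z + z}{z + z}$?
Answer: $14802$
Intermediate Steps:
$K{\left(z \right)} = 1$ ($K{\left(z \right)} = \frac{2 z}{2 z} = 2 z \frac{1}{2 z} = 1$)
$14801 + K{\left(-217 \right)} = 14801 + 1 = 14802$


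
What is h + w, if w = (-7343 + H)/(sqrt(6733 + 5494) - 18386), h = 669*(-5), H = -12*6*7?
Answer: -1130575337363/338032769 + 7847*sqrt(12227)/338032769 ≈ -3344.6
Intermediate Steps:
H = -504 (H = -72*7 = -504)
h = -3345
w = -7847/(-18386 + sqrt(12227)) (w = (-7343 - 504)/(sqrt(6733 + 5494) - 18386) = -7847/(sqrt(12227) - 18386) = -7847/(-18386 + sqrt(12227)) ≈ 0.42937)
h + w = -3345 + (144274942/338032769 + 7847*sqrt(12227)/338032769) = -1130575337363/338032769 + 7847*sqrt(12227)/338032769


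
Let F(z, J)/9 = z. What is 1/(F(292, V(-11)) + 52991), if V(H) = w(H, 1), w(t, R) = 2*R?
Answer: 1/55619 ≈ 1.7979e-5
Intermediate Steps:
V(H) = 2 (V(H) = 2*1 = 2)
F(z, J) = 9*z
1/(F(292, V(-11)) + 52991) = 1/(9*292 + 52991) = 1/(2628 + 52991) = 1/55619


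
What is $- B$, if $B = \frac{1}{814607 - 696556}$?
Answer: $- \frac{1}{118051} \approx -8.4709 \cdot 10^{-6}$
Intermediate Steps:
$B = \frac{1}{118051} \approx 8.4709 \cdot 10^{-6}$
$- B = \left(-1\right) \frac{1}{118051} = - \frac{1}{118051}$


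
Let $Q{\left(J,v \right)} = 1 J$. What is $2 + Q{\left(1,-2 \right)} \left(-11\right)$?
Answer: $-9$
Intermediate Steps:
$Q{\left(J,v \right)} = J$
$2 + Q{\left(1,-2 \right)} \left(-11\right) = 2 + 1 \left(-11\right) = 2 - 11 = -9$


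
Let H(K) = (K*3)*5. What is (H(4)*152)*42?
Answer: 383040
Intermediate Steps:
H(K) = 15*K (H(K) = (3*K)*5 = 15*K)
(H(4)*152)*42 = ((15*4)*152)*42 = (60*152)*42 = 9120*42 = 383040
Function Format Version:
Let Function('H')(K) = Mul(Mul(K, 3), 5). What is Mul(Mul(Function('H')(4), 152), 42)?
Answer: 383040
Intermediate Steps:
Function('H')(K) = Mul(15, K) (Function('H')(K) = Mul(Mul(3, K), 5) = Mul(15, K))
Mul(Mul(Function('H')(4), 152), 42) = Mul(Mul(Mul(15, 4), 152), 42) = Mul(Mul(60, 152), 42) = Mul(9120, 42) = 383040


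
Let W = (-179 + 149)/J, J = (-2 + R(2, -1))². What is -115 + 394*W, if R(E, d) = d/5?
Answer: -309415/121 ≈ -2557.1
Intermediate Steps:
R(E, d) = d/5 (R(E, d) = d*(⅕) = d/5)
J = 121/25 (J = (-2 + (⅕)*(-1))² = (-2 - ⅕)² = (-11/5)² = 121/25 ≈ 4.8400)
W = -750/121 (W = (-179 + 149)/(121/25) = -30*25/121 = -750/121 ≈ -6.1983)
-115 + 394*W = -115 + 394*(-750/121) = -115 - 295500/121 = -309415/121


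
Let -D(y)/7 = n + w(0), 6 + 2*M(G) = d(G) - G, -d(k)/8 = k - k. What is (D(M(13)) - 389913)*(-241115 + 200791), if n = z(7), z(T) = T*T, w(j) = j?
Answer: 15736682944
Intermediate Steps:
d(k) = 0 (d(k) = -8*(k - k) = -8*0 = 0)
M(G) = -3 - G/2 (M(G) = -3 + (0 - G)/2 = -3 + (-G)/2 = -3 - G/2)
z(T) = T**2
n = 49 (n = 7**2 = 49)
D(y) = -343 (D(y) = -7*(49 + 0) = -7*49 = -343)
(D(M(13)) - 389913)*(-241115 + 200791) = (-343 - 389913)*(-241115 + 200791) = -390256*(-40324) = 15736682944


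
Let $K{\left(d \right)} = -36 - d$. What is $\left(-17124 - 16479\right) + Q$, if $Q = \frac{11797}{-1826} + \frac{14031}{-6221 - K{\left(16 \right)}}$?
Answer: $- \frac{378622548481}{11264594} \approx -33612.0$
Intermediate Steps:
$Q = - \frac{98396299}{11264594}$ ($Q = \frac{11797}{-1826} + \frac{14031}{-6221 - \left(-36 - 16\right)} = 11797 \left(- \frac{1}{1826}\right) + \frac{14031}{-6221 - \left(-36 - 16\right)} = - \frac{11797}{1826} + \frac{14031}{-6221 - -52} = - \frac{11797}{1826} + \frac{14031}{-6221 + 52} = - \frac{11797}{1826} + \frac{14031}{-6169} = - \frac{11797}{1826} + 14031 \left(- \frac{1}{6169}\right) = - \frac{11797}{1826} - \frac{14031}{6169} = - \frac{98396299}{11264594} \approx -8.735$)
$\left(-17124 - 16479\right) + Q = \left(-17124 - 16479\right) - \frac{98396299}{11264594} = -33603 - \frac{98396299}{11264594} = - \frac{378622548481}{11264594}$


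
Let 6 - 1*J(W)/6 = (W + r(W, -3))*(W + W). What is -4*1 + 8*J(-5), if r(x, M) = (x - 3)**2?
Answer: 28604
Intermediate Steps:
r(x, M) = (-3 + x)**2
J(W) = 36 - 12*W*(W + (-3 + W)**2) (J(W) = 36 - 6*(W + (-3 + W)**2)*(W + W) = 36 - 6*(W + (-3 + W)**2)*2*W = 36 - 12*W*(W + (-3 + W)**2))
-4*1 + 8*J(-5) = -4*1 + 8*(36 - 12*(-5)**2 - 12*(-5)*(-3 - 5)**2) = -4 + 8*(36 - 12*25 - 12*(-5)*(-8)**2) = -4 + 8*(36 - 300 - 12*(-5)*64) = -4 + 8*(36 - 300 + 3840) = -4 + 8*3576 = -4 + 28608 = 28604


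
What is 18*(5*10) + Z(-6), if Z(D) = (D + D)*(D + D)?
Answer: 1044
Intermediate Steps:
Z(D) = 4*D² (Z(D) = (2*D)*(2*D) = 4*D²)
18*(5*10) + Z(-6) = 18*(5*10) + 4*(-6)² = 18*50 + 4*36 = 900 + 144 = 1044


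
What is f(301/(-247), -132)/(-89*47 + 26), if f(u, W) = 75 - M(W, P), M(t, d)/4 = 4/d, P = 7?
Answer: -509/29099 ≈ -0.017492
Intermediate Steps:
M(t, d) = 16/d (M(t, d) = 4*(4/d) = 16/d)
f(u, W) = 509/7 (f(u, W) = 75 - 16/7 = 509/7)
f(301/(-247), -132)/(-89*47 + 26) = 509/(7*(-89*47 + 26)) = 509/(7*(-4183 + 26)) = (509/7)/(-4157) = (509/7)*(-1/4157) = -509/29099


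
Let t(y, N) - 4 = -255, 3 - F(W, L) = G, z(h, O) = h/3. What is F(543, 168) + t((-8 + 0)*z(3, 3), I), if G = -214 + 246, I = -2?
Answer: -280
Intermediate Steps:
z(h, O) = h/3 (z(h, O) = h*(⅓) = h/3)
G = 32
F(W, L) = -29 (F(W, L) = 3 - 1*32 = 3 - 32 = -29)
t(y, N) = -251 (t(y, N) = 4 - 255 = -251)
F(543, 168) + t((-8 + 0)*z(3, 3), I) = -29 - 251 = -280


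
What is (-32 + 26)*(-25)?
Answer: 150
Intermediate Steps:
(-32 + 26)*(-25) = -6*(-25) = 150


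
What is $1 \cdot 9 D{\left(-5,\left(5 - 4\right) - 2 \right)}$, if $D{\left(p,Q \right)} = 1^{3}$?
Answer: $9$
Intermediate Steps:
$D{\left(p,Q \right)} = 1$
$1 \cdot 9 D{\left(-5,\left(5 - 4\right) - 2 \right)} = 1 \cdot 9 \cdot 1 = 9 \cdot 1 = 9$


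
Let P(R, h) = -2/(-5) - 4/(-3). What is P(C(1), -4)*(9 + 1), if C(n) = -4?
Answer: 52/3 ≈ 17.333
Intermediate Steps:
P(R, h) = 26/15 (P(R, h) = -2*(-⅕) - 4*(-⅓) = ⅖ + 4/3 = 26/15)
P(C(1), -4)*(9 + 1) = 26*(9 + 1)/15 = (26/15)*10 = 52/3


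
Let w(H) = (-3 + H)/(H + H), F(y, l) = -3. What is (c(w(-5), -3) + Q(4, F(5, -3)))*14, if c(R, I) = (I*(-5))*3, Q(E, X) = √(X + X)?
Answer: 630 + 14*I*√6 ≈ 630.0 + 34.293*I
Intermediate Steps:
w(H) = (-3 + H)/(2*H) (w(H) = (-3 + H)/((2*H)) = (-3 + H)*(1/(2*H)) = (-3 + H)/(2*H))
Q(E, X) = √2*√X (Q(E, X) = √(2*X) = √2*√X)
c(R, I) = -15*I (c(R, I) = -5*I*3 = -15*I)
(c(w(-5), -3) + Q(4, F(5, -3)))*14 = (-15*(-3) + √2*√(-3))*14 = (45 + √2*(I*√3))*14 = (45 + I*√6)*14 = 630 + 14*I*√6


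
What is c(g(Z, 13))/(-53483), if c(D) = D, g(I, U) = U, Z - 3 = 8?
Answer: -13/53483 ≈ -0.00024307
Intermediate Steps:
Z = 11 (Z = 3 + 8 = 11)
c(g(Z, 13))/(-53483) = 13/(-53483) = 13*(-1/53483) = -13/53483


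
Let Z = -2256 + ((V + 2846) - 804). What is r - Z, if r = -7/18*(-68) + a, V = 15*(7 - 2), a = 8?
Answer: 1561/9 ≈ 173.44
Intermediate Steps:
V = 75 (V = 15*5 = 75)
r = 310/9 (r = -7/18*(-68) + 8 = 238/9 + 8 = 310/9 ≈ 34.444)
Z = -139 (Z = -2256 + ((75 + 2846) - 804) = -2256 + (2921 - 804) = -2256 + 2117 = -139)
r - Z = 310/9 - 1*(-139) = 310/9 + 139 = 1561/9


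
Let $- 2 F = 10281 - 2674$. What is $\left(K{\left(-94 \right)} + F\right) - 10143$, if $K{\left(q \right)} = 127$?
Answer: $- \frac{27639}{2} \approx -13820.0$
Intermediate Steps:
$F = - \frac{7607}{2}$ ($F = - \frac{10281 - 2674}{2} = \left(- \frac{1}{2}\right) 7607 = - \frac{7607}{2} \approx -3803.5$)
$\left(K{\left(-94 \right)} + F\right) - 10143 = \left(127 - \frac{7607}{2}\right) - 10143 = - \frac{7353}{2} - 10143 = - \frac{27639}{2}$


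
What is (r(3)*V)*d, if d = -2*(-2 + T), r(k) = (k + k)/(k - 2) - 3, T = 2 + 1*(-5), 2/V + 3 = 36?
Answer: 20/11 ≈ 1.8182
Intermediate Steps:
V = 2/33 (V = 2/(-3 + 36) = 2/33 ≈ 0.060606)
T = -3 (T = 2 - 5 = -3)
r(k) = -3 + 2*k/(-2 + k) (r(k) = (2*k)/(-2 + k) - 3 = 2*k/(-2 + k) - 3 = -3 + 2*k/(-2 + k))
d = 10 (d = -2*(-2 - 3) = -2*(-5) = 10)
(r(3)*V)*d = (((6 - 1*3)/(-2 + 3))*(2/33))*10 = (((6 - 3)/1)*(2/33))*10 = ((1*3)*(2/33))*10 = (3*(2/33))*10 = (2/11)*10 = 20/11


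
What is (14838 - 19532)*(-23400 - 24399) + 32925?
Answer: 224401431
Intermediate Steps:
(14838 - 19532)*(-23400 - 24399) + 32925 = -4694*(-47799) + 32925 = 224368506 + 32925 = 224401431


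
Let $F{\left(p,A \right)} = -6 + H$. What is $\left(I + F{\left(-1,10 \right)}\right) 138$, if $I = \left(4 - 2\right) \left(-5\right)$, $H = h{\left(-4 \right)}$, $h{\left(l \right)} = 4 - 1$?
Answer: $-1794$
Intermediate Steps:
$h{\left(l \right)} = 3$ ($h{\left(l \right)} = 4 - 1 = 3$)
$H = 3$
$F{\left(p,A \right)} = -3$ ($F{\left(p,A \right)} = -6 + 3 = -3$)
$I = -10$ ($I = 2 \left(-5\right) = -10$)
$\left(I + F{\left(-1,10 \right)}\right) 138 = \left(-10 - 3\right) 138 = \left(-13\right) 138 = -1794$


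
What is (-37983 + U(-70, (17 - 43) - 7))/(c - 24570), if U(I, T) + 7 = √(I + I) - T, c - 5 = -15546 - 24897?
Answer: 37957/65008 - I*√35/32504 ≈ 0.58388 - 0.00018201*I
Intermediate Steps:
c = -40438 (c = 5 + (-15546 - 24897) = 5 - 40443 = -40438)
U(I, T) = -7 - T + √2*√I (U(I, T) = -7 + (√(I + I) - T) = -7 + (√(2*I) - T) = -7 + (√2*√I - T) = -7 + (-T + √2*√I) = -7 - T + √2*√I)
(-37983 + U(-70, (17 - 43) - 7))/(c - 24570) = (-37983 + (-7 - ((17 - 43) - 7) + √2*√(-70)))/(-40438 - 24570) = (-37983 + (-7 - (-26 - 7) + √2*(I*√70)))/(-65008) = (-37983 + (-7 - 1*(-33) + 2*I*√35))*(-1/65008) = (-37983 + (-7 + 33 + 2*I*√35))*(-1/65008) = (-37983 + (26 + 2*I*√35))*(-1/65008) = (-37957 + 2*I*√35)*(-1/65008) = 37957/65008 - I*√35/32504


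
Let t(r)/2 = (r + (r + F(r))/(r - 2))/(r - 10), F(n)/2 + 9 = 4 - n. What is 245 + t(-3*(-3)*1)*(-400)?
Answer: 36915/7 ≈ 5273.6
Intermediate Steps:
F(n) = -10 - 2*n (F(n) = -18 + 2*(4 - n) = -18 + (8 - 2*n) = -10 - 2*n)
t(r) = 2*(r + (-10 - r)/(-2 + r))/(-10 + r) (t(r) = 2*((r + (r + (-10 - 2*r))/(r - 2))/(r - 10)) = 2*((r + (-10 - r)/(-2 + r))/(-10 + r)) = 2*(r + (-10 - r)/(-2 + r))/(-10 + r))
245 + t(-3*(-3)*1)*(-400) = 245 + (2*(-10 + (-3*(-3)*1)² - 3*(-3*(-3)))/(20 + (-3*(-3)*1)² - 12*(-3*(-3))))*(-400) = 245 + (2*(-10 + (9*1)² - 27)/(20 + (9*1)² - 108))*(-400) = 245 + (2*(-10 + 9² - 3*9)/(20 + 9² - 12*9))*(-400) = 245 + (2*(-10 + 81 - 27)/(20 + 81 - 108))*(-400) = 245 + (2*44/(-7))*(-400) = 245 + (2*(-⅐)*44)*(-400) = 245 - 88/7*(-400) = 245 + 35200/7 = 36915/7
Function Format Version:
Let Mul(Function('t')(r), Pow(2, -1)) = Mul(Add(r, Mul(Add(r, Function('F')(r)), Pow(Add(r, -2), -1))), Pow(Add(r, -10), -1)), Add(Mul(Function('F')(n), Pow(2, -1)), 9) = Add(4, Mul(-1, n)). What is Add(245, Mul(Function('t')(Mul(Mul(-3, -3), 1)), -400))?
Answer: Rational(36915, 7) ≈ 5273.6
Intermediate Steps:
Function('F')(n) = Add(-10, Mul(-2, n)) (Function('F')(n) = Add(-18, Mul(2, Add(4, Mul(-1, n)))) = Add(-18, Add(8, Mul(-2, n))) = Add(-10, Mul(-2, n)))
Function('t')(r) = Mul(2, Pow(Add(-10, r), -1), Add(r, Mul(Pow(Add(-2, r), -1), Add(-10, Mul(-1, r))))) (Function('t')(r) = Mul(2, Mul(Add(r, Mul(Add(r, Add(-10, Mul(-2, r))), Pow(Add(r, -2), -1))), Pow(Add(r, -10), -1))) = Mul(2, Mul(Add(r, Mul(Add(-10, Mul(-1, r)), Pow(Add(-2, r), -1))), Pow(Add(-10, r), -1))) = Mul(2, Mul(Add(r, Mul(Pow(Add(-2, r), -1), Add(-10, Mul(-1, r)))), Pow(Add(-10, r), -1))) = Mul(2, Mul(Pow(Add(-10, r), -1), Add(r, Mul(Pow(Add(-2, r), -1), Add(-10, Mul(-1, r)))))) = Mul(2, Pow(Add(-10, r), -1), Add(r, Mul(Pow(Add(-2, r), -1), Add(-10, Mul(-1, r))))))
Add(245, Mul(Function('t')(Mul(Mul(-3, -3), 1)), -400)) = Add(245, Mul(Mul(2, Pow(Add(20, Pow(Mul(Mul(-3, -3), 1), 2), Mul(-12, Mul(Mul(-3, -3), 1))), -1), Add(-10, Pow(Mul(Mul(-3, -3), 1), 2), Mul(-3, Mul(Mul(-3, -3), 1)))), -400)) = Add(245, Mul(Mul(2, Pow(Add(20, Pow(Mul(9, 1), 2), Mul(-12, Mul(9, 1))), -1), Add(-10, Pow(Mul(9, 1), 2), Mul(-3, Mul(9, 1)))), -400)) = Add(245, Mul(Mul(2, Pow(Add(20, Pow(9, 2), Mul(-12, 9)), -1), Add(-10, Pow(9, 2), Mul(-3, 9))), -400)) = Add(245, Mul(Mul(2, Pow(Add(20, 81, -108), -1), Add(-10, 81, -27)), -400)) = Add(245, Mul(Mul(2, Pow(-7, -1), 44), -400)) = Add(245, Mul(Mul(2, Rational(-1, 7), 44), -400)) = Add(245, Mul(Rational(-88, 7), -400)) = Add(245, Rational(35200, 7)) = Rational(36915, 7)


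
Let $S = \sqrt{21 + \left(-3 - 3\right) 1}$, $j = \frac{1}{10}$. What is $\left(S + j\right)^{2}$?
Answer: $\frac{1501}{100} + \frac{\sqrt{15}}{5} \approx 15.785$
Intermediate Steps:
$j = \frac{1}{10} \approx 0.1$
$S = \sqrt{15}$ ($S = \sqrt{21 - 6} = \sqrt{15} \approx 3.873$)
$\left(S + j\right)^{2} = \left(\sqrt{15} + \frac{1}{10}\right)^{2} = \left(\frac{1}{10} + \sqrt{15}\right)^{2}$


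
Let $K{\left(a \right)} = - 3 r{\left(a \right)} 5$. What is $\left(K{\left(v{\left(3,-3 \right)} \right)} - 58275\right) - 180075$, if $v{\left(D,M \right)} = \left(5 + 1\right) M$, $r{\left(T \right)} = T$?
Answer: $-238080$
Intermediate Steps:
$v{\left(D,M \right)} = 6 M$
$K{\left(a \right)} = - 15 a$ ($K{\left(a \right)} = - 3 a 5 = - 15 a$)
$\left(K{\left(v{\left(3,-3 \right)} \right)} - 58275\right) - 180075 = \left(- 15 \cdot 6 \left(-3\right) - 58275\right) - 180075 = \left(\left(-15\right) \left(-18\right) - 58275\right) - 180075 = \left(270 - 58275\right) - 180075 = -58005 - 180075 = -238080$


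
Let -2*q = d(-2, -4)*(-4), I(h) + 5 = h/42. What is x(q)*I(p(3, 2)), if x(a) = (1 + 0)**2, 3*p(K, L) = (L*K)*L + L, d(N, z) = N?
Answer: -44/9 ≈ -4.8889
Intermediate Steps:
p(K, L) = L/3 + K*L**2/3 (p(K, L) = ((L*K)*L + L)/3 = ((K*L)*L + L)/3 = (K*L**2 + L)/3 = (L + K*L**2)/3 = L/3 + K*L**2/3)
I(h) = -5 + h/42
q = -4 (q = -(-1)*(-4) = -1/2*8 = -4)
x(a) = 1 (x(a) = 1**2 = 1)
x(q)*I(p(3, 2)) = 1*(-5 + ((1/3)*2*(1 + 3*2))/42) = 1*(-5 + ((1/3)*2*(1 + 6))/42) = 1*(-5 + ((1/3)*2*7)/42) = 1*(-5 + (1/42)*(14/3)) = 1*(-5 + 1/9) = 1*(-44/9) = -44/9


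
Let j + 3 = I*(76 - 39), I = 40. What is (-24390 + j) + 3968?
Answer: -18945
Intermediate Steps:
j = 1477 (j = -3 + 40*(76 - 39) = -3 + 40*37 = -3 + 1480 = 1477)
(-24390 + j) + 3968 = (-24390 + 1477) + 3968 = -22913 + 3968 = -18945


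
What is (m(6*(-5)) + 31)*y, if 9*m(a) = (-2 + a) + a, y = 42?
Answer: 3038/3 ≈ 1012.7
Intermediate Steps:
m(a) = -2/9 + 2*a/9 (m(a) = ((-2 + a) + a)/9 = (-2 + 2*a)/9 = -2/9 + 2*a/9)
(m(6*(-5)) + 31)*y = ((-2/9 + 2*(6*(-5))/9) + 31)*42 = ((-2/9 + (2/9)*(-30)) + 31)*42 = ((-2/9 - 20/3) + 31)*42 = (-62/9 + 31)*42 = (217/9)*42 = 3038/3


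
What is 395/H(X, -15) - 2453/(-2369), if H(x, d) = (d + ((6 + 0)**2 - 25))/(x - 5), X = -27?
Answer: 7488493/2369 ≈ 3161.0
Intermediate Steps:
H(x, d) = (11 + d)/(-5 + x) (H(x, d) = (d + (6**2 - 25))/(-5 + x) = (d + (36 - 25))/(-5 + x) = (d + 11)/(-5 + x) = (11 + d)/(-5 + x))
395/H(X, -15) - 2453/(-2369) = 395/(((11 - 15)/(-5 - 27))) - 2453/(-2369) = 395/((-4/(-32))) - 2453*(-1/2369) = 395/((-1/32*(-4))) + 2453/2369 = 395/(1/8) + 2453/2369 = 395*8 + 2453/2369 = 3160 + 2453/2369 = 7488493/2369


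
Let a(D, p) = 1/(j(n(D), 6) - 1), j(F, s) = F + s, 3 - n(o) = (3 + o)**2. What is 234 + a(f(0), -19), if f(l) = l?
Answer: 233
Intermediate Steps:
n(o) = 3 - (3 + o)**2
a(D, p) = 1/(8 - (3 + D)**2) (a(D, p) = 1/(((3 - (3 + D)**2) + 6) - 1) = 1/((9 - (3 + D)**2) - 1) = 1/(8 - (3 + D)**2))
234 + a(f(0), -19) = 234 - 1/(-8 + (3 + 0)**2) = 234 - 1/(-8 + 3**2) = 234 - 1/(-8 + 9) = 234 - 1/1 = 234 - 1*1 = 234 - 1 = 233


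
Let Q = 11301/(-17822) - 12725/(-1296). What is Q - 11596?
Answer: -133812145549/11548656 ≈ -11587.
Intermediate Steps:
Q = 106069427/11548656 (Q = 11301*(-1/17822) - 12725*(-1/1296) = -11301/17822 + 12725/1296 = 106069427/11548656 ≈ 9.1846)
Q - 11596 = 106069427/11548656 - 11596 = -133812145549/11548656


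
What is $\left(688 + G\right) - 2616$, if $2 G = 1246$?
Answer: $-1305$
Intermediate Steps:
$G = 623$ ($G = \frac{1}{2} \cdot 1246 = 623$)
$\left(688 + G\right) - 2616 = \left(688 + 623\right) - 2616 = 1311 - 2616 = -1305$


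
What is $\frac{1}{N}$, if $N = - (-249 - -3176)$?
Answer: $- \frac{1}{2927} \approx -0.00034165$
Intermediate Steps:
$N = -2927$ ($N = - (-249 + 3176) = \left(-1\right) 2927 = -2927$)
$\frac{1}{N} = \frac{1}{-2927} = - \frac{1}{2927}$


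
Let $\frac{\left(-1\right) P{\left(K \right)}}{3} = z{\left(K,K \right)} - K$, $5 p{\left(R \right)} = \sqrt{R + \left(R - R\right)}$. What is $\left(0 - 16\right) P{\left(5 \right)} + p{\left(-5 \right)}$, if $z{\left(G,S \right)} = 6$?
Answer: $48 + \frac{i \sqrt{5}}{5} \approx 48.0 + 0.44721 i$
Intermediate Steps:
$p{\left(R \right)} = \frac{\sqrt{R}}{5}$ ($p{\left(R \right)} = \frac{\sqrt{R + \left(R - R\right)}}{5} = \frac{\sqrt{R + 0}}{5} = \frac{\sqrt{R}}{5}$)
$P{\left(K \right)} = -18 + 3 K$ ($P{\left(K \right)} = - 3 \left(6 - K\right) = -18 + 3 K$)
$\left(0 - 16\right) P{\left(5 \right)} + p{\left(-5 \right)} = \left(0 - 16\right) \left(-18 + 3 \cdot 5\right) + \frac{\sqrt{-5}}{5} = \left(0 - 16\right) \left(-18 + 15\right) + \frac{i \sqrt{5}}{5} = \left(-16\right) \left(-3\right) + \frac{i \sqrt{5}}{5} = 48 + \frac{i \sqrt{5}}{5}$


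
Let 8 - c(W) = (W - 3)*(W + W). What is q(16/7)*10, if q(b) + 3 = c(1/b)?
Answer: 4635/64 ≈ 72.422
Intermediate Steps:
c(W) = 8 - 2*W*(-3 + W) (c(W) = 8 - (W - 3)*(W + W) = 8 - (-3 + W)*2*W = 8 - 2*W*(-3 + W))
q(b) = 5 - 2/b² + 6/b (q(b) = -3 + (8 - 2/b² + 6/b) = 5 - 2/b² + 6/b)
q(16/7)*10 = (5 - 2/(16/7)² + 6/((16/7)))*10 = (5 - 2/(16*(⅐))² + 6/((16*(⅐))))*10 = (5 - 2/(16/7)² + 6/(16/7))*10 = (5 - 2*49/256 + 6*(7/16))*10 = (5 - 49/128 + 21/8)*10 = (927/128)*10 = 4635/64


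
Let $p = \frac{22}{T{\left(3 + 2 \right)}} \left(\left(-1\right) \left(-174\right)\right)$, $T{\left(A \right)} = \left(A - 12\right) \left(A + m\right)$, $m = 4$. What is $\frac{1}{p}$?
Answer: $- \frac{21}{1276} \approx -0.016458$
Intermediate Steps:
$T{\left(A \right)} = \left(-12 + A\right) \left(4 + A\right)$ ($T{\left(A \right)} = \left(A - 12\right) \left(A + 4\right) = \left(-12 + A\right) \left(4 + A\right)$)
$p = - \frac{1276}{21}$ ($p = \frac{22}{-48 + \left(3 + 2\right)^{2} - 8 \left(3 + 2\right)} \left(\left(-1\right) \left(-174\right)\right) = \frac{22}{-48 + 5^{2} - 40} \cdot 174 = \frac{22}{-48 + 25 - 40} \cdot 174 = \frac{22}{-63} \cdot 174 = 22 \left(- \frac{1}{63}\right) 174 = \left(- \frac{22}{63}\right) 174 = - \frac{1276}{21} \approx -60.762$)
$\frac{1}{p} = \frac{1}{- \frac{1276}{21}} = - \frac{21}{1276}$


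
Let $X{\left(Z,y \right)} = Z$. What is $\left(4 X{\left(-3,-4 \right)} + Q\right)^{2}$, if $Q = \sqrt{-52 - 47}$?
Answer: $45 - 72 i \sqrt{11} \approx 45.0 - 238.8 i$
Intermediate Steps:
$Q = 3 i \sqrt{11}$ ($Q = \sqrt{-99} = 3 i \sqrt{11} \approx 9.9499 i$)
$\left(4 X{\left(-3,-4 \right)} + Q\right)^{2} = \left(4 \left(-3\right) + 3 i \sqrt{11}\right)^{2} = \left(-12 + 3 i \sqrt{11}\right)^{2}$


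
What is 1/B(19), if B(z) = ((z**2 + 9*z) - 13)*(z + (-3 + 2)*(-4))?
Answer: 1/11937 ≈ 8.3773e-5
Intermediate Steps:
B(z) = (4 + z)*(-13 + z**2 + 9*z) (B(z) = (-13 + z**2 + 9*z)*(z - 1*(-4)) = (-13 + z**2 + 9*z)*(z + 4) = (-13 + z**2 + 9*z)*(4 + z) = (4 + z)*(-13 + z**2 + 9*z))
1/B(19) = 1/(-52 + 19**3 + 13*19**2 + 23*19) = 1/(-52 + 6859 + 13*361 + 437) = 1/(-52 + 6859 + 4693 + 437) = 1/11937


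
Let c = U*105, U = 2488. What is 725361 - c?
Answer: 464121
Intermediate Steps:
c = 261240 (c = 2488*105 = 261240)
725361 - c = 725361 - 1*261240 = 725361 - 261240 = 464121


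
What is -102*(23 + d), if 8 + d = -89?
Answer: 7548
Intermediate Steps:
d = -97 (d = -8 - 89 = -97)
-102*(23 + d) = -102*(23 - 97) = -102*(-74) = 7548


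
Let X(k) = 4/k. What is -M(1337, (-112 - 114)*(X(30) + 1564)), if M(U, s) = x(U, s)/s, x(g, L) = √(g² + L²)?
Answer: √28115975220769/5302412 ≈ 1.0000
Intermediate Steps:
x(g, L) = √(L² + g²)
M(U, s) = √(U² + s²)/s (M(U, s) = √(s² + U²)/s = √(U² + s²)/s)
-M(1337, (-112 - 114)*(X(30) + 1564)) = -√(1337² + ((-112 - 114)*(4/30 + 1564))²)/((-112 - 114)*(4/30 + 1564)) = -√(1787569 + (-226*(4*(1/30) + 1564))²)/((-226*(4*(1/30) + 1564))) = -√(1787569 + (-226*(2/15 + 1564))²)/((-226*(2/15 + 1564))) = -√(1787569 + (-226*23462/15)²)/((-226*23462/15)) = -√(1787569 + (-5302412/15)²)/(-5302412/15) = -(-15)*√(1787569 + 28115573017744/225)/5302412 = -(-15)*√(28115975220769/225)/5302412 = -(-15)*√28115975220769/15/5302412 = -(-1)*√28115975220769/5302412 = √28115975220769/5302412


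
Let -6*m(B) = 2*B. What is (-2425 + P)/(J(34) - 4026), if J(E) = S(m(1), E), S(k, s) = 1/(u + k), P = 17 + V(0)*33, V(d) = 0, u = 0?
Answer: 2408/4029 ≈ 0.59767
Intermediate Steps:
m(B) = -B/3
P = 17 (P = 17 + 0*33 = 17 + 0 = 17)
S(k, s) = 1/k (S(k, s) = 1/(0 + k) = 1/k)
J(E) = -3 (J(E) = 1/(-1/3*1) = 1/(-1/3) = -3)
(-2425 + P)/(J(34) - 4026) = (-2425 + 17)/(-3 - 4026) = -2408/(-4029) = -2408*(-1/4029) = 2408/4029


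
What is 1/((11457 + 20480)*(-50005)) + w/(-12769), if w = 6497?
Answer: -10375771936214/20392216667765 ≈ -0.50881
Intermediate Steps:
1/((11457 + 20480)*(-50005)) + w/(-12769) = 1/((11457 + 20480)*(-50005)) + 6497/(-12769) = -1/50005/31937 + 6497*(-1/12769) = (1/31937)*(-1/50005) - 6497/12769 = -1/1597009685 - 6497/12769 = -10375771936214/20392216667765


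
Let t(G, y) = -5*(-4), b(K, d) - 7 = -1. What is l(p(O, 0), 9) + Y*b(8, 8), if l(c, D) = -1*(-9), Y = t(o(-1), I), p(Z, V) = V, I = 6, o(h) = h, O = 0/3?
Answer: 129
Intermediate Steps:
b(K, d) = 6 (b(K, d) = 7 - 1 = 6)
O = 0 (O = 0*(⅓) = 0)
t(G, y) = 20
Y = 20
l(c, D) = 9
l(p(O, 0), 9) + Y*b(8, 8) = 9 + 20*6 = 9 + 120 = 129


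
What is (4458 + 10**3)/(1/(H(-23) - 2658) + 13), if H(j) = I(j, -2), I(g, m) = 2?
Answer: 14496448/34527 ≈ 419.86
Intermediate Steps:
H(j) = 2
(4458 + 10**3)/(1/(H(-23) - 2658) + 13) = (4458 + 10**3)/(1/(2 - 2658) + 13) = (4458 + 1000)/(1/(-2656) + 13) = 5458/(-1/2656 + 13) = 5458/(34527/2656) = 5458*(2656/34527) = 14496448/34527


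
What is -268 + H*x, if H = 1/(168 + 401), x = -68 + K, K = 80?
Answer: -152480/569 ≈ -267.98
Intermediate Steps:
x = 12 (x = -68 + 80 = 12)
H = 1/569 ≈ 0.0017575
-268 + H*x = -268 + (1/569)*12 = -268 + 12/569 = -152480/569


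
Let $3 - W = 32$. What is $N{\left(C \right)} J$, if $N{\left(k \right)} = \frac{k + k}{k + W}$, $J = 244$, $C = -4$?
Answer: $\frac{1952}{33} \approx 59.151$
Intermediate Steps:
$W = -29$ ($W = 3 - 32 = -29$)
$N{\left(k \right)} = \frac{2 k}{-29 + k}$ ($N{\left(k \right)} = \frac{k + k}{k - 29} = \frac{2 k}{-29 + k}$)
$N{\left(C \right)} J = 2 \left(-4\right) \frac{1}{-29 - 4} \cdot 244 = 2 \left(-4\right) \frac{1}{-33} \cdot 244 = 2 \left(-4\right) \left(- \frac{1}{33}\right) 244 = \frac{8}{33} \cdot 244 = \frac{1952}{33}$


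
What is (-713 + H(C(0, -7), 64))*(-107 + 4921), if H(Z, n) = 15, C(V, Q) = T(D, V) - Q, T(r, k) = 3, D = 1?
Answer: -3360172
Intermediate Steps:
C(V, Q) = 3 - Q
(-713 + H(C(0, -7), 64))*(-107 + 4921) = (-713 + 15)*(-107 + 4921) = -698*4814 = -3360172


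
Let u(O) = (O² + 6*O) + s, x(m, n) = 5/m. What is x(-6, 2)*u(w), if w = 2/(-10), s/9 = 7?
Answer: -773/15 ≈ -51.533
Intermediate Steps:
s = 63 (s = 9*7 = 63)
w = -⅕ (w = 2*(-⅒) = -⅕ ≈ -0.20000)
u(O) = 63 + O² + 6*O (u(O) = (O² + 6*O) + 63 = 63 + O² + 6*O)
x(-6, 2)*u(w) = (5/(-6))*(63 + (-⅕)² + 6*(-⅕)) = (5*(-⅙))*(63 + 1/25 - 6/5) = -⅚*1546/25 = -773/15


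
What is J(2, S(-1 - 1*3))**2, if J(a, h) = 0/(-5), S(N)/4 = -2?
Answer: 0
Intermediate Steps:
S(N) = -8 (S(N) = 4*(-2) = -8)
J(a, h) = 0 (J(a, h) = 0*(-1/5) = 0)
J(2, S(-1 - 1*3))**2 = 0**2 = 0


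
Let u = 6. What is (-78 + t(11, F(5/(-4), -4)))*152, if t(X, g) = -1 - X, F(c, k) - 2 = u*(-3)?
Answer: -13680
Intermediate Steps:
F(c, k) = -16 (F(c, k) = 2 + 6*(-3) = 2 - 18 = -16)
(-78 + t(11, F(5/(-4), -4)))*152 = (-78 + (-1 - 1*11))*152 = (-78 + (-1 - 11))*152 = (-78 - 12)*152 = -90*152 = -13680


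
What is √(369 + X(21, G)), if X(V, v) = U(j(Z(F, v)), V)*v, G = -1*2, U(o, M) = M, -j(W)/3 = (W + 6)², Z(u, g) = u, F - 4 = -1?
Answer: √327 ≈ 18.083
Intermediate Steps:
F = 3 (F = 4 - 1 = 3)
j(W) = -3*(6 + W)² (j(W) = -3*(W + 6)² = -3*(6 + W)²)
G = -2
X(V, v) = V*v
√(369 + X(21, G)) = √(369 + 21*(-2)) = √(369 - 42) = √327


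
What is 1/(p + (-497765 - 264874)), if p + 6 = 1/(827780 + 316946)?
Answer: -1144726/873019560269 ≈ -1.3112e-6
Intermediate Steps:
p = -6868355/1144726 (p = -6 + 1/(827780 + 316946) = -6 + 1/1144726 = -6868355/1144726 ≈ -6.0000)
1/(p + (-497765 - 264874)) = 1/(-6868355/1144726 + (-497765 - 264874)) = 1/(-6868355/1144726 - 762639) = 1/(-873019560269/1144726) = -1144726/873019560269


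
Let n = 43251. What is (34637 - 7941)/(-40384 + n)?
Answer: 568/61 ≈ 9.3115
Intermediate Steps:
(34637 - 7941)/(-40384 + n) = (34637 - 7941)/(-40384 + 43251) = 26696/2867 = 26696*(1/2867) = 568/61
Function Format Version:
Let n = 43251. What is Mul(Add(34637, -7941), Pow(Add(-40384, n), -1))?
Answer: Rational(568, 61) ≈ 9.3115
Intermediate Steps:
Mul(Add(34637, -7941), Pow(Add(-40384, n), -1)) = Mul(Add(34637, -7941), Pow(Add(-40384, 43251), -1)) = Mul(26696, Pow(2867, -1)) = Mul(26696, Rational(1, 2867)) = Rational(568, 61)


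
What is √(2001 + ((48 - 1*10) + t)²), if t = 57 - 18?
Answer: √7930 ≈ 89.051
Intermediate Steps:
t = 39
√(2001 + ((48 - 1*10) + t)²) = √(2001 + ((48 - 1*10) + 39)²) = √(2001 + ((48 - 10) + 39)²) = √(2001 + (38 + 39)²) = √(2001 + 77²) = √(2001 + 5929) = √7930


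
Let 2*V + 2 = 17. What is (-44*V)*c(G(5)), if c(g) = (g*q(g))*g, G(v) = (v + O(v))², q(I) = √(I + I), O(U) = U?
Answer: -33000000*√2 ≈ -4.6669e+7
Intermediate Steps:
q(I) = √2*√I (q(I) = √(2*I) = √2*√I)
V = 15/2 (V = -1 + (½)*17 = -1 + 17/2 = 15/2 ≈ 7.5000)
G(v) = 4*v² (G(v) = (v + v)² = (2*v)² = 4*v²)
c(g) = √2*g^(5/2) (c(g) = (g*(√2*√g))*g = (√2*g^(3/2))*g = √2*g^(5/2))
(-44*V)*c(G(5)) = (-44*15/2)*(√2*(4*5²)^(5/2)) = -330*√2*(4*25)^(5/2) = -330*√2*100^(5/2) = -330*√2*100000 = -33000000*√2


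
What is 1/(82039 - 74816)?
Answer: 1/7223 ≈ 0.00013845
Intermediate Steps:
1/(82039 - 74816) = 1/7223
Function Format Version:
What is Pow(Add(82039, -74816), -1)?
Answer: Rational(1, 7223) ≈ 0.00013845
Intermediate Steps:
Pow(Add(82039, -74816), -1) = Pow(7223, -1) = Rational(1, 7223)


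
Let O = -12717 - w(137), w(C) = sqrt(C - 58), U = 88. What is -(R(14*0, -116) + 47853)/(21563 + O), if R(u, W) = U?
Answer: -424086086/78251637 - 47941*sqrt(79)/78251637 ≈ -5.4250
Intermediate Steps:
R(u, W) = 88
w(C) = sqrt(-58 + C)
O = -12717 - sqrt(79) (O = -12717 - sqrt(-58 + 137) = -12717 - sqrt(79) ≈ -12726.)
-(R(14*0, -116) + 47853)/(21563 + O) = -(88 + 47853)/(21563 + (-12717 - sqrt(79))) = -47941/(8846 - sqrt(79))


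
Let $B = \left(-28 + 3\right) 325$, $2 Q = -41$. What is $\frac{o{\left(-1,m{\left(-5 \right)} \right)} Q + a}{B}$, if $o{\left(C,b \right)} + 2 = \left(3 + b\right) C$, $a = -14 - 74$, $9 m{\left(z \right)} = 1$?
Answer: $- \frac{151}{73125} \approx -0.002065$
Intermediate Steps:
$m{\left(z \right)} = \frac{1}{9}$ ($m{\left(z \right)} = \frac{1}{9} \cdot 1 = \frac{1}{9}$)
$a = -88$ ($a = -14 - 74 = -88$)
$o{\left(C,b \right)} = -2 + C \left(3 + b\right)$ ($o{\left(C,b \right)} = -2 + \left(3 + b\right) C = -2 + C \left(3 + b\right)$)
$Q = - \frac{41}{2}$ ($Q = \frac{1}{2} \left(-41\right) = - \frac{41}{2} \approx -20.5$)
$B = -8125$ ($B = \left(-25\right) 325 = -8125$)
$\frac{o{\left(-1,m{\left(-5 \right)} \right)} Q + a}{B} = \frac{\left(-2 + 3 \left(-1\right) - \frac{1}{9}\right) \left(- \frac{41}{2}\right) - 88}{-8125} = \left(\left(-2 - 3 - \frac{1}{9}\right) \left(- \frac{41}{2}\right) - 88\right) \left(- \frac{1}{8125}\right) = \left(\left(- \frac{46}{9}\right) \left(- \frac{41}{2}\right) - 88\right) \left(- \frac{1}{8125}\right) = \left(\frac{943}{9} - 88\right) \left(- \frac{1}{8125}\right) = \frac{151}{9} \left(- \frac{1}{8125}\right) = - \frac{151}{73125}$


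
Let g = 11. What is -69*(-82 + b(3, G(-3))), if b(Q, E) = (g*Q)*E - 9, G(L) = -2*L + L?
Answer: -552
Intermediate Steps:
G(L) = -L
b(Q, E) = -9 + 11*E*Q (b(Q, E) = (11*Q)*E - 9 = 11*E*Q - 9 = -9 + 11*E*Q)
-69*(-82 + b(3, G(-3))) = -69*(-82 + (-9 + 11*(-1*(-3))*3)) = -69*(-82 + (-9 + 11*3*3)) = -69*(-82 + (-9 + 99)) = -69*(-82 + 90) = -69*8 = -552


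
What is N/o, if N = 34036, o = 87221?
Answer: 34036/87221 ≈ 0.39023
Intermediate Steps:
N/o = 34036/87221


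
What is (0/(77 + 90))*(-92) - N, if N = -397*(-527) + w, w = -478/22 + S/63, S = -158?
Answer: -144971972/693 ≈ -2.0919e+5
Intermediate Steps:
w = -16795/693 (w = -478/22 - 158/63 = -478*1/22 - 158*1/63 = -239/11 - 158/63 = -16795/693 ≈ -24.235)
N = 144971972/693 (N = -397*(-527) - 16795/693 = 209219 - 16795/693 = 144971972/693 ≈ 2.0919e+5)
(0/(77 + 90))*(-92) - N = (0/(77 + 90))*(-92) - 1*144971972/693 = (0/167)*(-92) - 144971972/693 = (0*(1/167))*(-92) - 144971972/693 = 0*(-92) - 144971972/693 = 0 - 144971972/693 = -144971972/693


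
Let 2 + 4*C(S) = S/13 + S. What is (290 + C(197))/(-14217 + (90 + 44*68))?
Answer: -4453/144755 ≈ -0.030762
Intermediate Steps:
C(S) = -½ + 7*S/26 (C(S) = -½ + (S/13 + S)/4 = -½ + (14*S/13)/4 = -½ + 7*S/26)
(290 + C(197))/(-14217 + (90 + 44*68)) = (290 + (-½ + (7/26)*197))/(-14217 + (90 + 44*68)) = (290 + (-½ + 1379/26))/(-14217 + (90 + 2992)) = (290 + 683/13)/(-14217 + 3082) = (4453/13)/(-11135) = (4453/13)*(-1/11135) = -4453/144755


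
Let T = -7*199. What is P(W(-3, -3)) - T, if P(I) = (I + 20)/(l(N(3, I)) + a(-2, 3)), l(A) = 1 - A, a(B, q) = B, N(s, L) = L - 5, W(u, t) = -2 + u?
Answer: 4184/3 ≈ 1394.7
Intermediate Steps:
N(s, L) = -5 + L
T = -1393
P(I) = (20 + I)/(4 - I) (P(I) = (I + 20)/((1 - (-5 + I)) - 2) = (20 + I)/((1 + (5 - I)) - 2) = (20 + I)/((6 - I) - 2) = (20 + I)/(4 - I))
P(W(-3, -3)) - T = (-20 - (-2 - 3))/(-4 + (-2 - 3)) - 1*(-1393) = (-20 - 1*(-5))/(-4 - 5) + 1393 = (-20 + 5)/(-9) + 1393 = -⅑*(-15) + 1393 = 5/3 + 1393 = 4184/3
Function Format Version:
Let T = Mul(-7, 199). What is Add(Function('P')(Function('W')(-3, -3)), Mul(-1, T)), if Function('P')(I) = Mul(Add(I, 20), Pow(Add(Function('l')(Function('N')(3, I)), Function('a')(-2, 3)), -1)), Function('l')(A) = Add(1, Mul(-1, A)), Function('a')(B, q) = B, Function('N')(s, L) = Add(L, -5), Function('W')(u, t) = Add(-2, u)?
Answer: Rational(4184, 3) ≈ 1394.7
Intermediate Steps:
Function('N')(s, L) = Add(-5, L)
T = -1393
Function('P')(I) = Mul(Pow(Add(4, Mul(-1, I)), -1), Add(20, I)) (Function('P')(I) = Mul(Add(I, 20), Pow(Add(Add(1, Mul(-1, Add(-5, I))), -2), -1)) = Mul(Add(20, I), Pow(Add(Add(1, Add(5, Mul(-1, I))), -2), -1)) = Mul(Add(20, I), Pow(Add(Add(6, Mul(-1, I)), -2), -1)) = Mul(Add(20, I), Pow(Add(4, Mul(-1, I)), -1)) = Mul(Pow(Add(4, Mul(-1, I)), -1), Add(20, I)))
Add(Function('P')(Function('W')(-3, -3)), Mul(-1, T)) = Add(Mul(Pow(Add(-4, Add(-2, -3)), -1), Add(-20, Mul(-1, Add(-2, -3)))), Mul(-1, -1393)) = Add(Mul(Pow(Add(-4, -5), -1), Add(-20, Mul(-1, -5))), 1393) = Add(Mul(Pow(-9, -1), Add(-20, 5)), 1393) = Add(Mul(Rational(-1, 9), -15), 1393) = Add(Rational(5, 3), 1393) = Rational(4184, 3)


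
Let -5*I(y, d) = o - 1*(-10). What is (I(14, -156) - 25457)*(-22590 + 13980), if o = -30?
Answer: 219150330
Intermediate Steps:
I(y, d) = 4 (I(y, d) = -(-30 - 1*(-10))/5 = -(-30 + 10)/5 = -⅕*(-20) = 4)
(I(14, -156) - 25457)*(-22590 + 13980) = (4 - 25457)*(-22590 + 13980) = -25453*(-8610) = 219150330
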